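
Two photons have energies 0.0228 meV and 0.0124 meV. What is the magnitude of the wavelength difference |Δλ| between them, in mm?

45.6 mm

Using λ = hc/E: λ₁ = 0.05438 m, λ₂ = 0.09999 m.
|Δλ| = |0.05438 − 0.09999| = 0.0456 m = 45.6 mm.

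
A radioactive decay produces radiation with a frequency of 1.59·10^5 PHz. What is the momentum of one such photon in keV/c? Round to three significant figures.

In SI units: f = 1.59·10^5 PHz = 1.59·10^20 Hz.
Apply p = hf/c: p = 3.514·10^-22 kg·m/s.
Converting to keV/c: p = 657.6 keV/c ≈ 658 keV/c.

658 keV/c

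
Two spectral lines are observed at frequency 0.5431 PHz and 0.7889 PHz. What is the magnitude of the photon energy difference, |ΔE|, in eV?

Using E = hf: E₁ = 3.5986 × 10^-19 J, E₂ = 5.2273 × 10^-19 J.
|ΔE| = |3.5986 × 10^-19 − 5.2273 × 10^-19| = 1.63 × 10^-19 J = 1.02 eV.

1.02 eV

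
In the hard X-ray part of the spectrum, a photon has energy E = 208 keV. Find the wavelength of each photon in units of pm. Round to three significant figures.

Use h = 6.62607015 × 10^-34 J·s, c = 2.99792458 × 10^8 m/s, 1 eV = 1.602176634 × 10^-19 J.
In SI units: E = 208 keV = 3.3325 × 10^-14 J.
Since λ = hc/E for a photon, λ = 5.961 × 10^-12 m.
Converting to pm: λ = 5.961 pm ≈ 5.96 pm.

5.96 pm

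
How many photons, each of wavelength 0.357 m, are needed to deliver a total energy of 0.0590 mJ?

1.06 × 10^20 photons

Per-photon energy: E = 5.564 × 10^-25 J (from wavelength = 0.357 m).
N = E_total / E_photon = 5.90 × 10^-5 J / 5.564 × 10^-25 J = 1.06 × 10^20.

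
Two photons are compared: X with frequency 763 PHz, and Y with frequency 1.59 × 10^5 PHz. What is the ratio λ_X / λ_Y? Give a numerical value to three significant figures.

λ_X = 3.929 × 10^-10 m (from frequency = 763 PHz, via λ = c/f).
λ_Y = 1.885 × 10^-12 m (from frequency = 1.59 × 10^5 PHz, via λ = c/f).
Ratio = 3.929 × 10^-10 / 1.885 × 10^-12 = 208.

208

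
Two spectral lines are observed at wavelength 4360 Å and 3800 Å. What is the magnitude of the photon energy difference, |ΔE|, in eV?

Using E = hc/λ: E₁ = 4.556e-19 J, E₂ = 5.227e-19 J.
|ΔE| = |4.556e-19 − 5.227e-19| = 6.71e-20 J = 0.419 eV.

0.419 eV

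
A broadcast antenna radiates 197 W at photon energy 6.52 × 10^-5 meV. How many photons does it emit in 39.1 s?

Total energy: E_total = P·t = 197 × 39.1 = 7703 J.
Per-photon energy: E = 1.045 × 10^-26 J.
N = E_total / E_photon = 7.37 × 10^29.

7.37 × 10^29 photons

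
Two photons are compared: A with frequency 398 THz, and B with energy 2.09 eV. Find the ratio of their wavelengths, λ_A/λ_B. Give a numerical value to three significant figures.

1.27

λ_A = 7.532 × 10^-7 m (from frequency = 398 THz, via λ = c/f).
λ_B = 5.932 × 10^-7 m (from energy = 2.09 eV, via λ = hc/E).
Ratio = 7.532 × 10^-7 / 5.932 × 10^-7 = 1.27.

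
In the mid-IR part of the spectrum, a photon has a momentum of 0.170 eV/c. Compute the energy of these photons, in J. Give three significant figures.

2.72 × 10^-20 J

Use c = 2.99792458 × 10^8 m/s, 1 eV = 1.602176634 × 10^-19 J.
Convert to SI: p = 0.170 eV/c = 9.0853 × 10^-29 kg·m/s.
For a photon E = pc, so E = 2.724 × 10^-20 J.
So E ≈ 2.72 × 10^-20 J.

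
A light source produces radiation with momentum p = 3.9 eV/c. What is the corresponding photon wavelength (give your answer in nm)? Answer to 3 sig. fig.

In SI units: p = 3.9 eV/c = 2.0843 × 10^-27 kg·m/s.
The photon relation is λ = h/p, giving λ = 3.179 × 10^-7 m.
Converting to nm: λ = 317.9 nm ≈ 318 nm.

318 nm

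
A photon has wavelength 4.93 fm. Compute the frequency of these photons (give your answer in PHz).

6.08 × 10^7 PHz

Take c = 2.99792458 × 10^8 m/s.
In SI units: λ = 4.93 fm = 4.93 × 10^-15 m.
For a photon f = c/λ, so f = 6.081 × 10^22 Hz.
Converting to PHz: f = 6.081 × 10^7 PHz ≈ 6.08 × 10^7 PHz.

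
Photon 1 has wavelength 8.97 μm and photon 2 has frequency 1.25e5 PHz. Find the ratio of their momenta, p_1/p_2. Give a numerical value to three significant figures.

2.67e-7

p_1 = 7.387e-29 kg·m/s (from wavelength = 8.97 μm, via p = h/λ).
p_2 = 2.763e-22 kg·m/s (from frequency = 1.25e5 PHz, via p = hf/c).
Ratio = 7.387e-29 / 2.763e-22 = 2.67e-7.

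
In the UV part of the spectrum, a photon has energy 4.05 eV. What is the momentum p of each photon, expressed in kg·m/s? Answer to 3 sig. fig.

First convert: E = 4.05 eV = 6.4888e-19 J.
Apply p = E/c: p = 2.164e-27 kg·m/s.
So p ≈ 2.16e-27 kg·m/s.

2.16e-27 kg·m/s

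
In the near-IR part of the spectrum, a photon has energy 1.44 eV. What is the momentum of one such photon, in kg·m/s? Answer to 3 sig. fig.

Take c = 2.99792458e8 m/s, 1 eV = 1.602176634e-19 J.
Convert to SI: E = 1.44 eV = 2.3071e-19 J.
The photon relation is p = E/c, giving p = 7.696e-28 kg·m/s.
So p ≈ 7.70e-28 kg·m/s.

7.70e-28 kg·m/s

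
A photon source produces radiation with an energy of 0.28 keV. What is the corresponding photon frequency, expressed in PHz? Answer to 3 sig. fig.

First convert: E = 0.28 keV = 4.4861 × 10^-17 J.
The photon relation is f = E/h, giving f = 6.770 × 10^16 Hz.
Converting to PHz: f = 67.70 PHz ≈ 67.7 PHz.

67.7 PHz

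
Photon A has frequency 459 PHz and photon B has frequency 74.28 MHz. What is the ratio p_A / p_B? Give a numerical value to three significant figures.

p_A = 1.014e-24 kg·m/s (from frequency = 459 PHz, via p = hf/c).
p_B = 1.642e-34 kg·m/s (from frequency = 74.28 MHz, via p = hf/c).
Ratio = 1.014e-24 / 1.642e-34 = 6.18e9.

6.18e9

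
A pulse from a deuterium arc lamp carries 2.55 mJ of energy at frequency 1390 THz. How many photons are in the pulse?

Per-photon energy: E = 9.210·10^-19 J (from frequency = 1390 THz).
N = E_total / E_photon = 0.00255 J / 9.210·10^-19 J = 2.77·10^15.

2.77·10^15 photons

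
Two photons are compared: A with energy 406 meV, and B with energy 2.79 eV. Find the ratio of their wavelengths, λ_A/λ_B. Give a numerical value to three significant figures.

6.87

λ_A = 3.054e-6 m (from energy = 406 meV, via λ = hc/E).
λ_B = 4.444e-7 m (from energy = 2.79 eV, via λ = hc/E).
Ratio = 3.054e-6 / 4.444e-7 = 6.87.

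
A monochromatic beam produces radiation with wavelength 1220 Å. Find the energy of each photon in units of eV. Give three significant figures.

In SI units: λ = 1220 Å = 1.22 × 10^-7 m.
Apply E = hc/λ: E = 1.628 × 10^-18 J.
Converting to eV: E = 10.16 eV ≈ 10.2 eV.

10.2 eV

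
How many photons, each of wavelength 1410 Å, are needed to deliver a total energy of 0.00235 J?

1.67e15 photons

Per-photon energy: E = 1.409e-18 J (from wavelength = 1410 Å).
N = E_total / E_photon = 0.00235 J / 1.409e-18 J = 1.67e15.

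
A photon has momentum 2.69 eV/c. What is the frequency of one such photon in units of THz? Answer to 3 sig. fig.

(h = 6.62607015·10^-34 J·s, c = 2.99792458·10^8 m/s, 1 eV = 1.602176634·10^-19 J.)
Convert to SI: p = 2.69 eV/c = 1.4376·10^-27 kg·m/s.
Apply f = pc/h: f = 6.504·10^14 Hz.
Converting to THz: f = 650.4 THz ≈ 650 THz.

650 THz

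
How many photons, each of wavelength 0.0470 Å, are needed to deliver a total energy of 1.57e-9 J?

Per-photon energy: E = 4.226e-14 J (from wavelength = 0.0470 Å).
N = E_total / E_photon = 1.57e-9 J / 4.226e-14 J = 37100.

3.71e4 photons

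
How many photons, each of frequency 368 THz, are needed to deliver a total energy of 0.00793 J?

3.25 × 10^16 photons

Per-photon energy: E = 2.438 × 10^-19 J (from frequency = 368 THz).
N = E_total / E_photon = 0.00793 J / 2.438 × 10^-19 J = 3.25 × 10^16.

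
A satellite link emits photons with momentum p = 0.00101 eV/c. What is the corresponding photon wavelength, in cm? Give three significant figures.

0.123 cm

In SI units: p = 0.00101 eV/c = 5.3977·10^-31 kg·m/s.
Apply λ = h/p: λ = 0.001228 m.
Converting to cm: λ = 0.1228 cm ≈ 0.123 cm.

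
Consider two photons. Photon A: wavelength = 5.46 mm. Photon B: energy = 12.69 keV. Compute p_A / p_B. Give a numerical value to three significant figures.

1.79e-8

p_A = 1.214e-31 kg·m/s (from wavelength = 5.46 mm, via p = h/λ).
p_B = 6.782e-24 kg·m/s (from energy = 12.69 keV, via p = E/c).
Ratio = 1.214e-31 / 6.782e-24 = 1.79e-8.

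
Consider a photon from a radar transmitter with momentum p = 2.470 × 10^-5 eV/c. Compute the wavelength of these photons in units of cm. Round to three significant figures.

5.02 cm

Convert to SI: p = 2.470 × 10^-5 eV/c = 1.3200 × 10^-32 kg·m/s.
For a photon λ = h/p, so λ = 0.05020 m.
Converting to cm: λ = 5.020 cm ≈ 5.02 cm.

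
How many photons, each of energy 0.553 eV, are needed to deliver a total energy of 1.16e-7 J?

Per-photon energy: E = 8.860e-20 J (from energy = 0.553 eV).
N = E_total / E_photon = 1.16e-7 J / 8.860e-20 J = 1.31e12.

1.31e12 photons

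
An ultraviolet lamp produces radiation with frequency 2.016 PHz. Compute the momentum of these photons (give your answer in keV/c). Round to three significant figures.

8.34 × 10^-3 keV/c

Convert to SI: f = 2.016 PHz = 2.016 × 10^15 Hz.
The photon relation is p = hf/c, giving p = 4.456 × 10^-27 kg·m/s.
Converting to keV/c: p = 0.008338 keV/c ≈ 8.34 × 10^-3 keV/c.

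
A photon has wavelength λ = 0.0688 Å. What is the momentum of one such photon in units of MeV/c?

Convert to SI: λ = 0.0688 Å = 6.88e-12 m.
For a photon p = h/λ, so p = 9.631e-23 kg·m/s.
Converting to MeV/c: p = 0.1802 MeV/c ≈ 0.180 MeV/c.

0.180 MeV/c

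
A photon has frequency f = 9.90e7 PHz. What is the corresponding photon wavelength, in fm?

3.03 fm

In SI units: f = 9.90e7 PHz = 9.90e22 Hz.
For a photon λ = c/f, so λ = 3.028e-15 m.
Converting to fm: λ = 3.028 fm ≈ 3.03 fm.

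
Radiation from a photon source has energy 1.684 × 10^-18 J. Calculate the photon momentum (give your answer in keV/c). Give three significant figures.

Since p = E/c for a photon, p = 5.617 × 10^-27 kg·m/s.
Converting to keV/c: p = 0.01051 keV/c ≈ 0.0105 keV/c.

0.0105 keV/c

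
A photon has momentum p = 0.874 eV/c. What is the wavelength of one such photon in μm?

(h = 6.62607015·10^-34 J·s, c = 2.99792458·10^8 m/s, 1 eV = 1.602176634·10^-19 J.)
Convert to SI: p = 0.874 eV/c = 4.6709·10^-28 kg·m/s.
Since λ = h/p for a photon, λ = 1.419·10^-6 m.
Converting to μm: λ = 1.419 μm ≈ 1.42 μm.

1.42 μm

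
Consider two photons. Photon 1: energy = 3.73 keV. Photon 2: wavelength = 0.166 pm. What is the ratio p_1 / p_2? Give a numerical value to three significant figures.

p_1 = 1.993e-24 kg·m/s (from energy = 3.73 keV, via p = E/c).
p_2 = 3.992e-21 kg·m/s (from wavelength = 0.166 pm, via p = h/λ).
Ratio = 1.993e-24 / 3.992e-21 = 4.99e-4.

4.99e-4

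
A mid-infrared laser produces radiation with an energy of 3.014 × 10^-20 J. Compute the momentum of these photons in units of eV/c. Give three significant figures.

For a photon p = E/c, so p = 1.005 × 10^-28 kg·m/s.
Converting to eV/c: p = 0.1881 eV/c ≈ 0.188 eV/c.

0.188 eV/c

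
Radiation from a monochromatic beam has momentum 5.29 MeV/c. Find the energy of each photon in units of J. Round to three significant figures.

(c = 2.99792458 × 10^8 m/s, 1 eV = 1.602176634 × 10^-19 J.)
Convert to SI: p = 5.29 MeV/c = 2.8271 × 10^-21 kg·m/s.
Since E = pc for a photon, E = 8.476 × 10^-13 J.
So E ≈ 8.48 × 10^-13 J.

8.48 × 10^-13 J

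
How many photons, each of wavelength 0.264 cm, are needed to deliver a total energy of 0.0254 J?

Per-photon energy: E = 7.524 × 10^-23 J (from wavelength = 0.264 cm).
N = E_total / E_photon = 0.0254 J / 7.524 × 10^-23 J = 3.38 × 10^20.

3.38 × 10^20 photons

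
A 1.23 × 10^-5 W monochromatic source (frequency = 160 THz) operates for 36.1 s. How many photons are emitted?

4.19 × 10^15 photons

Total energy: E_total = P·t = 1.23 × 10^-5 × 36.1 = 4.440 × 10^-4 J.
Per-photon energy: E = 1.060 × 10^-19 J.
N = E_total / E_photon = 4.19 × 10^15.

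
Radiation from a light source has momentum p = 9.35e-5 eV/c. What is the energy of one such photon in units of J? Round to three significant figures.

Convert to SI: p = 9.35e-5 eV/c = 4.9969e-32 kg·m/s.
Since E = pc for a photon, E = 1.498e-23 J.
So E ≈ 1.50e-23 J.

1.50e-23 J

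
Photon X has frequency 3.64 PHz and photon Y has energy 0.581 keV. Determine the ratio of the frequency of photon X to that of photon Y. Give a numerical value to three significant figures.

f_X = 3.640e15 Hz (from frequency = 3.64 PHz, via f given directly).
f_Y = 1.405e17 Hz (from energy = 0.581 keV, via f = E/h).
Ratio = 3.640e15 / 1.405e17 = 0.0259.

0.0259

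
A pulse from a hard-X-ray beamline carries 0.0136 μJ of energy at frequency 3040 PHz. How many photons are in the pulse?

Per-photon energy: E = 2.014 × 10^-15 J (from frequency = 3040 PHz).
N = E_total / E_photon = 1.36 × 10^-8 J / 2.014 × 10^-15 J = 6.75 × 10^6.

6.75 × 10^6 photons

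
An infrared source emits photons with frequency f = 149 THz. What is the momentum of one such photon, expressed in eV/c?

0.616 eV/c

Convert to SI: f = 149 THz = 1.49 × 10^14 Hz.
Since p = hf/c for a photon, p = 3.293 × 10^-28 kg·m/s.
Converting to eV/c: p = 0.6162 eV/c ≈ 0.616 eV/c.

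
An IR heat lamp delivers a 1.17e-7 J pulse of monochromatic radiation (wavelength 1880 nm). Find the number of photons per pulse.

Per-photon energy: E = 1.057e-19 J (from wavelength = 1880 nm).
N = E_total / E_photon = 1.17e-7 J / 1.057e-19 J = 1.11e12.

1.11e12 photons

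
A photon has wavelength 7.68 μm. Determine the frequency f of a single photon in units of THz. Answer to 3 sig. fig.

39.0 THz

In SI units: λ = 7.68 μm = 7.68e-6 m.
The photon relation is f = c/λ, giving f = 3.904e13 Hz.
Converting to THz: f = 39.04 THz ≈ 39.0 THz.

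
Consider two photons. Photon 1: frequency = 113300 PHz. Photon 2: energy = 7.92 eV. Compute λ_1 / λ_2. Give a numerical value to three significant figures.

1.69e-5

λ_1 = 2.646e-12 m (from frequency = 113300 PHz, via λ = c/f).
λ_2 = 1.565e-7 m (from energy = 7.92 eV, via λ = hc/E).
Ratio = 2.646e-12 / 1.565e-7 = 1.69e-5.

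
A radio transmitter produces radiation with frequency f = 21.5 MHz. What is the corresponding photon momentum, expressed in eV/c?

8.89e-8 eV/c

Take h = 6.62607015e-34 J·s, c = 2.99792458e8 m/s, 1 eV = 1.602176634e-19 J.
First convert: f = 21.5 MHz = 2.15e7 Hz.
Since p = hf/c for a photon, p = 4.752e-35 kg·m/s.
Converting to eV/c: p = 8.892e-8 eV/c ≈ 8.89e-8 eV/c.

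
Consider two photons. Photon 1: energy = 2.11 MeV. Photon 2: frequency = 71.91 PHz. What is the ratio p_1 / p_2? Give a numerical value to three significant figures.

p_1 = 1.128e-21 kg·m/s (from energy = 2.11 MeV, via p = E/c).
p_2 = 1.589e-25 kg·m/s (from frequency = 71.91 PHz, via p = hf/c).
Ratio = 1.128e-21 / 1.589e-25 = 7090.

7090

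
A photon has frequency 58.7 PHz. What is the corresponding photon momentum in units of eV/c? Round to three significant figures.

243 eV/c

Take h = 6.62607015 × 10^-34 J·s, c = 2.99792458 × 10^8 m/s, 1 eV = 1.602176634 × 10^-19 J.
First convert: f = 58.7 PHz = 5.87 × 10^16 Hz.
For a photon p = hf/c, so p = 1.297 × 10^-25 kg·m/s.
Converting to eV/c: p = 242.8 eV/c ≈ 243 eV/c.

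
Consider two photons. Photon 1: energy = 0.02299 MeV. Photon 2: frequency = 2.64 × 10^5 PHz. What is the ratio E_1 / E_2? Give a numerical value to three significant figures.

E_1 = 3.683 × 10^-15 J (from energy = 0.02299 MeV, via E given directly).
E_2 = 1.749 × 10^-13 J (from frequency = 2.64 × 10^5 PHz, via E = hf).
Ratio = 3.683 × 10^-15 / 1.749 × 10^-13 = 0.0211.

0.0211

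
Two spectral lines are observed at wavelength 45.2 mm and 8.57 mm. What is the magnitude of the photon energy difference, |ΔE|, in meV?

0.117 meV

Using E = hc/λ: E₁ = 4.395 × 10^-24 J, E₂ = 2.318 × 10^-23 J.
|ΔE| = |4.395 × 10^-24 − 2.318 × 10^-23| = 1.88 × 10^-23 J = 0.117 meV.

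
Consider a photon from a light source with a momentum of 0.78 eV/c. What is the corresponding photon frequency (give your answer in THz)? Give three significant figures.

189 THz

Use h = 6.62607015 × 10^-34 J·s, c = 2.99792458 × 10^8 m/s, 1 eV = 1.602176634 × 10^-19 J.
In SI units: p = 0.78 eV/c = 4.1685 × 10^-28 kg·m/s.
The photon relation is f = pc/h, giving f = 1.886 × 10^14 Hz.
Converting to THz: f = 188.6 THz ≈ 189 THz.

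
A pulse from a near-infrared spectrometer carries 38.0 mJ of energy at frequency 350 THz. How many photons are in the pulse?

1.64e17 photons

Per-photon energy: E = 2.319e-19 J (from frequency = 350 THz).
N = E_total / E_photon = 0.0380 J / 2.319e-19 J = 1.64e17.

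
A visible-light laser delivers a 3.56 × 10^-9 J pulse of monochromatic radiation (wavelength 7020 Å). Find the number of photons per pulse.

1.26 × 10^10 photons

Per-photon energy: E = 2.830 × 10^-19 J (from wavelength = 7020 Å).
N = E_total / E_photon = 3.56 × 10^-9 J / 2.830 × 10^-19 J = 1.26 × 10^10.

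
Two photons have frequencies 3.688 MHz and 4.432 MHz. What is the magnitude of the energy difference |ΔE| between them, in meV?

3.08e-6 meV

Using E = hf: E₁ = 2.4437e-27 J, E₂ = 2.9367e-27 J.
|ΔE| = |2.4437e-27 − 2.9367e-27| = 4.93e-28 J = 3.08e-6 meV.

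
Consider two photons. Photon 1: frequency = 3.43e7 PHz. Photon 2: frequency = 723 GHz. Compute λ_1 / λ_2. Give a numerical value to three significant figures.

λ_1 = 8.740e-15 m (from frequency = 3.43e7 PHz, via λ = c/f).
λ_2 = 4.147e-4 m (from frequency = 723 GHz, via λ = c/f).
Ratio = 8.740e-15 / 4.147e-4 = 2.11e-11.

2.11e-11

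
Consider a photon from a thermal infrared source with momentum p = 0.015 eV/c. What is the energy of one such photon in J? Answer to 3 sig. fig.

2.40e-21 J

(c = 2.99792458e8 m/s, 1 eV = 1.602176634e-19 J.)
In SI units: p = 0.015 eV/c = 8.0164e-30 kg·m/s.
Apply E = pc: E = 2.403e-21 J.
So E ≈ 2.40e-21 J.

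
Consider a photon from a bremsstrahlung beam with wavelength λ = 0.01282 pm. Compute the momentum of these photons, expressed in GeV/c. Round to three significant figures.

In SI units: λ = 0.01282 pm = 1.282e-14 m.
Since p = h/λ for a photon, p = 5.169e-20 kg·m/s.
Converting to GeV/c: p = 0.09671 GeV/c ≈ 0.0967 GeV/c.

0.0967 GeV/c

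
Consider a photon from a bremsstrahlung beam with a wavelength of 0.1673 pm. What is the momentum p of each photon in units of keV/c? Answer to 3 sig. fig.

(h = 6.62607015 × 10^-34 J·s, c = 2.99792458 × 10^8 m/s, 1 eV = 1.602176634 × 10^-19 J.)
In SI units: λ = 0.1673 pm = 1.673 × 10^-13 m.
Since p = h/λ for a photon, p = 3.961 × 10^-21 kg·m/s.
Converting to keV/c: p = 7411 keV/c ≈ 7410 keV/c.

7410 keV/c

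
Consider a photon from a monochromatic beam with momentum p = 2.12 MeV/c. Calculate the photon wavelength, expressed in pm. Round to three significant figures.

0.585 pm

In SI units: p = 2.12 MeV/c = 1.1330 × 10^-21 kg·m/s.
For a photon λ = h/p, so λ = 5.848 × 10^-13 m.
Converting to pm: λ = 0.5848 pm ≈ 0.585 pm.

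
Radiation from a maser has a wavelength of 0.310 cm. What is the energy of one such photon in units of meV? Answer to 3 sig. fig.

0.400 meV

Take h = 6.62607015·10^-34 J·s, c = 2.99792458·10^8 m/s, 1 eV = 1.602176634·10^-19 J.
Convert to SI: λ = 0.310 cm = 0.00310 m.
For a photon E = hc/λ, so E = 6.408·10^-23 J.
Converting to meV: E = 0.3999 meV ≈ 0.400 meV.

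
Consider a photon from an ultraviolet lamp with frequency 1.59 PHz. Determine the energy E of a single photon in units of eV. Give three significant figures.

6.58 eV

Take h = 6.62607015 × 10^-34 J·s, 1 eV = 1.602176634 × 10^-19 J.
Convert to SI: f = 1.59 PHz = 1.59 × 10^15 Hz.
Apply E = hf: E = 1.054 × 10^-18 J.
Converting to eV: E = 6.576 eV ≈ 6.58 eV.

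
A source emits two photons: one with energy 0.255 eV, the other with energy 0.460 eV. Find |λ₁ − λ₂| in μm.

2.17 μm

Using λ = hc/E: λ₁ = 4.862 × 10^-6 m, λ₂ = 2.695 × 10^-6 m.
|Δλ| = |4.862 × 10^-6 − 2.695 × 10^-6| = 2.17 × 10^-6 m = 2.17 μm.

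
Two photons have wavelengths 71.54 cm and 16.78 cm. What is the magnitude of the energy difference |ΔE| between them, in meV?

5.66e-3 meV

Using E = hc/λ: E₁ = 2.7767e-25 J, E₂ = 1.1838e-24 J.
|ΔE| = |2.7767e-25 − 1.1838e-24| = 9.06e-25 J = 5.66e-3 meV.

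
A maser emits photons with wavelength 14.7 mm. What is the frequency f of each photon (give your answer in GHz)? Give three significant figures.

Use c = 2.99792458 × 10^8 m/s.
In SI units: λ = 14.7 mm = 0.0147 m.
Since f = c/λ for a photon, f = 2.039 × 10^10 Hz.
Converting to GHz: f = 20.39 GHz ≈ 20.4 GHz.

20.4 GHz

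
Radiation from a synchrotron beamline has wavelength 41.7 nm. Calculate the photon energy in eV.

Convert to SI: λ = 41.7 nm = 4.17e-8 m.
Apply E = hc/λ: E = 4.764e-18 J.
Converting to eV: E = 29.73 eV ≈ 29.7 eV.

29.7 eV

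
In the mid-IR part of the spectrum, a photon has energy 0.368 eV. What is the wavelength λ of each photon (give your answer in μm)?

Take h = 6.62607015 × 10^-34 J·s, c = 2.99792458 × 10^8 m/s, 1 eV = 1.602176634 × 10^-19 J.
Convert to SI: E = 0.368 eV = 5.8960 × 10^-20 J.
The photon relation is λ = hc/E, giving λ = 3.369 × 10^-6 m.
Converting to μm: λ = 3.369 μm ≈ 3.37 μm.

3.37 μm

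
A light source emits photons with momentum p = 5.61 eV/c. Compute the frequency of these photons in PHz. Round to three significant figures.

1.36 PHz

In SI units: p = 5.61 eV/c = 2.9981 × 10^-27 kg·m/s.
The photon relation is f = pc/h, giving f = 1.356 × 10^15 Hz.
Converting to PHz: f = 1.356 PHz ≈ 1.36 PHz.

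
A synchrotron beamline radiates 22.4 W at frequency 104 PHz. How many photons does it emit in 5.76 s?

Total energy: E_total = P·t = 22.4 × 5.76 = 129.0 J.
Per-photon energy: E = 6.891 × 10^-17 J.
N = E_total / E_photon = 1.87 × 10^18.

1.87 × 10^18 photons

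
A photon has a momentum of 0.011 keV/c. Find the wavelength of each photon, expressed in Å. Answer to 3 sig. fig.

1130 Å

(h = 6.62607015 × 10^-34 J·s, c = 2.99792458 × 10^8 m/s, 1 eV = 1.602176634 × 10^-19 J.)
First convert: p = 0.011 keV/c = 5.8787 × 10^-27 kg·m/s.
For a photon λ = h/p, so λ = 1.127 × 10^-7 m.
Converting to Å: λ = 1127 Å ≈ 1130 Å.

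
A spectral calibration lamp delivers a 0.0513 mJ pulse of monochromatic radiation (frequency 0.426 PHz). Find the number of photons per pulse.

1.82 × 10^14 photons

Per-photon energy: E = 2.823 × 10^-19 J (from frequency = 0.426 PHz).
N = E_total / E_photon = 5.13 × 10^-5 J / 2.823 × 10^-19 J = 1.82 × 10^14.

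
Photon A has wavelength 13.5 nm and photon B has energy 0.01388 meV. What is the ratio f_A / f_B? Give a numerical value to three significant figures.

f_A = 2.221 × 10^16 Hz (from wavelength = 13.5 nm, via f = c/λ).
f_B = 3.356 × 10^9 Hz (from energy = 0.01388 meV, via f = E/h).
Ratio = 2.221 × 10^16 / 3.356 × 10^9 = 6.62 × 10^6.

6.62 × 10^6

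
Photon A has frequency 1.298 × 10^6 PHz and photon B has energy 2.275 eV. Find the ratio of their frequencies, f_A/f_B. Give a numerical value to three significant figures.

f_A = 1.298 × 10^21 Hz (from frequency = 1.298 × 10^6 PHz, via f given directly).
f_B = 5.501 × 10^14 Hz (from energy = 2.275 eV, via f = E/h).
Ratio = 1.298 × 10^21 / 5.501 × 10^14 = 2.36 × 10^6.

2.36 × 10^6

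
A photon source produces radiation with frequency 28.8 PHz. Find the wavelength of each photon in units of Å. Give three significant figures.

Convert to SI: f = 28.8 PHz = 2.88e16 Hz.
Apply λ = c/f: λ = 1.041e-8 m.
Converting to Å: λ = 104.1 Å ≈ 104 Å.

104 Å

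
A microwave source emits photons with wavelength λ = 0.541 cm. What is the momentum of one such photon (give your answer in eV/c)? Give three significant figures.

2.29e-4 eV/c

Take h = 6.62607015e-34 J·s, c = 2.99792458e8 m/s, 1 eV = 1.602176634e-19 J.
In SI units: λ = 0.541 cm = 0.00541 m.
Apply p = h/λ: p = 1.225e-31 kg·m/s.
Converting to eV/c: p = 2.292e-4 eV/c ≈ 2.29e-4 eV/c.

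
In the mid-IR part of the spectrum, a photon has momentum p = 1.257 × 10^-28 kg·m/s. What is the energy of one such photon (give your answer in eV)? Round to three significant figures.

For a photon E = pc, so E = 3.768 × 10^-20 J.
Converting to eV: E = 0.2352 eV ≈ 0.235 eV.

0.235 eV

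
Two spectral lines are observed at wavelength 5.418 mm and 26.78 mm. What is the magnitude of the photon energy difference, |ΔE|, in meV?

0.183 meV

Using E = hc/λ: E₁ = 3.6664e-23 J, E₂ = 7.4176e-24 J.
|ΔE| = |3.6664e-23 − 7.4176e-24| = 2.92e-23 J = 0.183 meV.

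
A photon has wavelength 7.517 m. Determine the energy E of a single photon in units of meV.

1.65e-4 meV

Use h = 6.62607015e-34 J·s, c = 2.99792458e8 m/s, 1 eV = 1.602176634e-19 J.
Apply E = hc/λ: E = 2.643e-26 J.
Converting to meV: E = 1.649e-4 meV ≈ 1.65e-4 meV.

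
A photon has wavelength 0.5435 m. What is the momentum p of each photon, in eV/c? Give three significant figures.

The photon relation is p = h/λ, giving p = 1.219e-33 kg·m/s.
Converting to eV/c: p = 2.281e-6 eV/c ≈ 2.28e-6 eV/c.

2.28e-6 eV/c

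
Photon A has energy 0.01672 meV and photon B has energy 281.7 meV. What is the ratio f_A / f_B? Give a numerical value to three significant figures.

5.94e-5

f_A = 4.043e9 Hz (from energy = 0.01672 meV, via f = E/h).
f_B = 6.811e13 Hz (from energy = 281.7 meV, via f = E/h).
Ratio = 4.043e9 / 6.811e13 = 5.94e-5.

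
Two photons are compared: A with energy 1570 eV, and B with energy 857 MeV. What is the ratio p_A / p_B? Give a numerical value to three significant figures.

1.83e-6

p_A = 8.391e-25 kg·m/s (from energy = 1570 eV, via p = E/c).
p_B = 4.580e-19 kg·m/s (from energy = 857 MeV, via p = E/c).
Ratio = 8.391e-25 / 4.580e-19 = 1.83e-6.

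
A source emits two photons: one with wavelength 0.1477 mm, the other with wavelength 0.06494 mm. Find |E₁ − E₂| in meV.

Using E = hc/λ: E₁ = 1.3449 × 10^-21 J, E₂ = 3.0589 × 10^-21 J.
|ΔE| = |1.3449 × 10^-21 − 3.0589 × 10^-21| = 1.71 × 10^-21 J = 10.7 meV.

10.7 meV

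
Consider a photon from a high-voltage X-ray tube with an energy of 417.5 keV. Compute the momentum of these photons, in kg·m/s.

2.23e-22 kg·m/s

(c = 2.99792458e8 m/s, 1 eV = 1.602176634e-19 J.)
Convert to SI: E = 417.5 keV = 6.6891e-14 J.
For a photon p = E/c, so p = 2.231e-22 kg·m/s.
So p ≈ 2.23e-22 kg·m/s.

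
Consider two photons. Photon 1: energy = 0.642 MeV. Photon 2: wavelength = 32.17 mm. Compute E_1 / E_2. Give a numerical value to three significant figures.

1.67e10

E_1 = 1.029e-13 J (from energy = 0.642 MeV, via E given directly).
E_2 = 6.175e-24 J (from wavelength = 32.17 mm, via E = hc/λ).
Ratio = 1.029e-13 / 6.175e-24 = 1.67e10.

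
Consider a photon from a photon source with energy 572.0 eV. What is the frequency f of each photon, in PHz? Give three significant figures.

In SI units: E = 572.0 eV = 9.1645e-17 J.
For a photon f = E/h, so f = 1.383e17 Hz.
Converting to PHz: f = 138.3 PHz ≈ 138 PHz.

138 PHz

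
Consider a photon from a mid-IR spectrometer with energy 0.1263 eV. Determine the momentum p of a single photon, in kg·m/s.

First convert: E = 0.1263 eV = 2.0235 × 10^-20 J.
For a photon p = E/c, so p = 6.750 × 10^-29 kg·m/s.
So p ≈ 6.75 × 10^-29 kg·m/s.

6.75 × 10^-29 kg·m/s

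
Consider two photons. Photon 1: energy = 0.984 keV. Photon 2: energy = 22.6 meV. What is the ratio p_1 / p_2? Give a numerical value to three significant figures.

4.35 × 10^4

p_1 = 5.259 × 10^-25 kg·m/s (from energy = 0.984 keV, via p = E/c).
p_2 = 1.208 × 10^-29 kg·m/s (from energy = 22.6 meV, via p = E/c).
Ratio = 5.259 × 10^-25 / 1.208 × 10^-29 = 4.35 × 10^4.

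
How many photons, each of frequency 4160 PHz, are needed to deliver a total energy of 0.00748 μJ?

2.71 × 10^6 photons

Per-photon energy: E = 2.756 × 10^-15 J (from frequency = 4160 PHz).
N = E_total / E_photon = 7.48 × 10^-9 J / 2.756 × 10^-15 J = 2.71 × 10^6.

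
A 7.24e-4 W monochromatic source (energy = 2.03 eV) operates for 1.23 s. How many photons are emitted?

2.74e15 photons

Total energy: E_total = P·t = 7.24e-4 × 1.23 = 8.905e-4 J.
Per-photon energy: E = 3.252e-19 J.
N = E_total / E_photon = 2.74e15.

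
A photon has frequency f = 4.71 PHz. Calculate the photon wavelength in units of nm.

63.7 nm

Convert to SI: f = 4.71 PHz = 4.71·10^15 Hz.
For a photon λ = c/f, so λ = 6.365·10^-8 m.
Converting to nm: λ = 63.65 nm ≈ 63.7 nm.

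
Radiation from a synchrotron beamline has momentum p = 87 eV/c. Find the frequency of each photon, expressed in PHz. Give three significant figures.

Take h = 6.62607015e-34 J·s, c = 2.99792458e8 m/s, 1 eV = 1.602176634e-19 J.
First convert: p = 87 eV/c = 4.6495e-26 kg·m/s.
Since f = pc/h for a photon, f = 2.104e16 Hz.
Converting to PHz: f = 21.04 PHz ≈ 21.0 PHz.

21.0 PHz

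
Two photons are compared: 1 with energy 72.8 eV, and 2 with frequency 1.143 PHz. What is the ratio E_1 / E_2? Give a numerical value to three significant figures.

15.4

E_1 = 1.166e-17 J (from energy = 72.8 eV, via E given directly).
E_2 = 7.574e-19 J (from frequency = 1.143 PHz, via E = hf).
Ratio = 1.166e-17 / 7.574e-19 = 15.4.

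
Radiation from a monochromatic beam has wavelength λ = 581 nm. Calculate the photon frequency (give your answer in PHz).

First convert: λ = 581 nm = 5.81e-7 m.
Apply f = c/λ: f = 5.160e14 Hz.
Converting to PHz: f = 0.5160 PHz ≈ 0.516 PHz.

0.516 PHz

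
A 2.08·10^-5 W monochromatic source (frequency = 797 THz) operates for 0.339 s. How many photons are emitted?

Total energy: E_total = P·t = 2.08·10^-5 × 0.339 = 7.051·10^-6 J.
Per-photon energy: E = 5.281·10^-19 J.
N = E_total / E_photon = 1.34·10^13.

1.34·10^13 photons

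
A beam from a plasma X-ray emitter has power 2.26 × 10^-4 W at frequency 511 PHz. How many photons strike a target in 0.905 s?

6.04 × 10^11 photons

Total energy: E_total = P·t = 2.26 × 10^-4 × 0.905 = 2.045 × 10^-4 J.
Per-photon energy: E = 3.386 × 10^-16 J.
N = E_total / E_photon = 6.04 × 10^11.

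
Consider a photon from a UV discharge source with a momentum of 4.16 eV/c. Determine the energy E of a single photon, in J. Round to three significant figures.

Use c = 2.99792458 × 10^8 m/s, 1 eV = 1.602176634 × 10^-19 J.
In SI units: p = 4.16 eV/c = 2.2232 × 10^-27 kg·m/s.
Since E = pc for a photon, E = 6.665 × 10^-19 J.
So E ≈ 6.67 × 10^-19 J.

6.67 × 10^-19 J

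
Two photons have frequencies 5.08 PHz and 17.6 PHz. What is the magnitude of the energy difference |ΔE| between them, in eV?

Using E = hf: E₁ = 3.366e-18 J, E₂ = 1.166e-17 J.
|ΔE| = |3.366e-18 − 1.166e-17| = 8.30e-18 J = 51.8 eV.

51.8 eV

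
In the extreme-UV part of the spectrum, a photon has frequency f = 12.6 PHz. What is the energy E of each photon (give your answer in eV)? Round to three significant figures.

In SI units: f = 12.6 PHz = 1.26e16 Hz.
Apply E = hf: E = 8.349e-18 J.
Converting to eV: E = 52.11 eV ≈ 52.1 eV.

52.1 eV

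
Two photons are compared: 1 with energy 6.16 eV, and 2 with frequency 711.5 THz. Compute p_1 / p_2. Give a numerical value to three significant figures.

2.09

p_1 = 3.292 × 10^-27 kg·m/s (from energy = 6.16 eV, via p = E/c).
p_2 = 1.573 × 10^-27 kg·m/s (from frequency = 711.5 THz, via p = hf/c).
Ratio = 3.292 × 10^-27 / 1.573 × 10^-27 = 2.09.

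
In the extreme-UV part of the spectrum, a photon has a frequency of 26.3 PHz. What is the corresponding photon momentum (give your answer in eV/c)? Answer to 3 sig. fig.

109 eV/c

(h = 6.62607015 × 10^-34 J·s, c = 2.99792458 × 10^8 m/s, 1 eV = 1.602176634 × 10^-19 J.)
First convert: f = 26.3 PHz = 2.63 × 10^16 Hz.
The photon relation is p = hf/c, giving p = 5.813 × 10^-26 kg·m/s.
Converting to eV/c: p = 108.8 eV/c ≈ 109 eV/c.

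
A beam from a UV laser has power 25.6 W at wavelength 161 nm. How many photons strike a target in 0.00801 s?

Total energy: E_total = P·t = 25.6 × 0.00801 = 0.2051 J.
Per-photon energy: E = 1.234 × 10^-18 J.
N = E_total / E_photon = 1.66 × 10^17.

1.66 × 10^17 photons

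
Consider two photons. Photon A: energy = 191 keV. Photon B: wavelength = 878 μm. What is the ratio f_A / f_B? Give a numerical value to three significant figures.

f_A = 4.618·10^19 Hz (from energy = 191 keV, via f = E/h).
f_B = 3.414·10^11 Hz (from wavelength = 878 μm, via f = c/λ).
Ratio = 4.618·10^19 / 3.414·10^11 = 1.35·10^8.

1.35·10^8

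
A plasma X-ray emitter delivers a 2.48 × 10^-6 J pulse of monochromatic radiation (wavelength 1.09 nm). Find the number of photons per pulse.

1.36 × 10^10 photons

Per-photon energy: E = 1.822 × 10^-16 J (from wavelength = 1.09 nm).
N = E_total / E_photon = 2.48 × 10^-6 J / 1.822 × 10^-16 J = 1.36 × 10^10.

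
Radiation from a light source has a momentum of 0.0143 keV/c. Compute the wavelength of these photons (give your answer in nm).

(h = 6.62607015 × 10^-34 J·s, c = 2.99792458 × 10^8 m/s, 1 eV = 1.602176634 × 10^-19 J.)
In SI units: p = 0.0143 keV/c = 7.6423 × 10^-27 kg·m/s.
Since λ = h/p for a photon, λ = 8.670 × 10^-8 m.
Converting to nm: λ = 86.70 nm ≈ 86.7 nm.

86.7 nm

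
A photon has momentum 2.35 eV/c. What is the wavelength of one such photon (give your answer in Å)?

Convert to SI: p = 2.35 eV/c = 1.2559e-27 kg·m/s.
Apply λ = h/p: λ = 5.276e-7 m.
Converting to Å: λ = 5276 Å ≈ 5280 Å.

5280 Å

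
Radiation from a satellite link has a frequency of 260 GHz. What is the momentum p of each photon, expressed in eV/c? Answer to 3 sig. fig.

(h = 6.62607015 × 10^-34 J·s, c = 2.99792458 × 10^8 m/s, 1 eV = 1.602176634 × 10^-19 J.)
In SI units: f = 260 GHz = 2.6 × 10^11 Hz.
For a photon p = hf/c, so p = 5.747 × 10^-31 kg·m/s.
Converting to eV/c: p = 0.001075 eV/c ≈ 1.08 × 10^-3 eV/c.

1.08 × 10^-3 eV/c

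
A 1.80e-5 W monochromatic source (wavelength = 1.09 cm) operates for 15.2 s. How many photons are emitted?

Total energy: E_total = P·t = 1.80e-5 × 15.2 = 2.736e-4 J.
Per-photon energy: E = 1.822e-23 J.
N = E_total / E_photon = 1.50e19.

1.50e19 photons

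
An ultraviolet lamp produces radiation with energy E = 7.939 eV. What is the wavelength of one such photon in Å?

In SI units: E = 7.939 eV = 1.2720e-18 J.
Since λ = hc/E for a photon, λ = 1.562e-7 m.
Converting to Å: λ = 1562 Å ≈ 1560 Å.

1560 Å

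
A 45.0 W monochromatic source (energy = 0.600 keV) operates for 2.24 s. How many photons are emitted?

1.05e18 photons

Total energy: E_total = P·t = 45.0 × 2.24 = 100.8 J.
Per-photon energy: E = 9.613e-17 J.
N = E_total / E_photon = 1.05e18.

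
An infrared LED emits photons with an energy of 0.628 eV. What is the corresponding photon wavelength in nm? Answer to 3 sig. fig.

1970 nm

(h = 6.62607015e-34 J·s, c = 2.99792458e8 m/s, 1 eV = 1.602176634e-19 J.)
In SI units: E = 0.628 eV = 1.0062e-19 J.
For a photon λ = hc/E, so λ = 1.974e-6 m.
Converting to nm: λ = 1974 nm ≈ 1970 nm.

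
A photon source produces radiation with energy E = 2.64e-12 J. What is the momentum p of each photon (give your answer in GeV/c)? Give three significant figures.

Since p = E/c for a photon, p = 8.806e-21 kg·m/s.
Converting to GeV/c: p = 0.01648 GeV/c ≈ 0.0165 GeV/c.

0.0165 GeV/c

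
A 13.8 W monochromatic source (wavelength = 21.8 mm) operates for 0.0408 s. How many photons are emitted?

6.18 × 10^22 photons

Total energy: E_total = P·t = 13.8 × 0.0408 = 0.5630 J.
Per-photon energy: E = 9.112 × 10^-24 J.
N = E_total / E_photon = 6.18 × 10^22.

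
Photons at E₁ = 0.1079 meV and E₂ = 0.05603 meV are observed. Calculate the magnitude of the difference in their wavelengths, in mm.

10.6 mm

Using λ = hc/E: λ₁ = 0.011491 m, λ₂ = 0.022128 m.
|Δλ| = |0.011491 − 0.022128| = 0.0106 m = 10.6 mm.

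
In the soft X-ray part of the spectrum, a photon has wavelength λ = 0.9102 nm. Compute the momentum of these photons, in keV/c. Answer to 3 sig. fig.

1.36 keV/c

Convert to SI: λ = 0.9102 nm = 9.102 × 10^-10 m.
For a photon p = h/λ, so p = 7.280 × 10^-25 kg·m/s.
Converting to keV/c: p = 1.362 keV/c ≈ 1.36 keV/c.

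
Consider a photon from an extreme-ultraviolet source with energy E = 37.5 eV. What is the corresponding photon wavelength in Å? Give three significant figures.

331 Å

First convert: E = 37.5 eV = 6.0082 × 10^-18 J.
The photon relation is λ = hc/E, giving λ = 3.306 × 10^-8 m.
Converting to Å: λ = 330.6 Å ≈ 331 Å.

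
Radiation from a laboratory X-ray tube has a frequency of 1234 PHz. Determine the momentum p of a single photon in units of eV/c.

Use h = 6.62607015e-34 J·s, c = 2.99792458e8 m/s, 1 eV = 1.602176634e-19 J.
First convert: f = 1234 PHz = 1.234e18 Hz.
Apply p = hf/c: p = 2.727e-24 kg·m/s.
Converting to eV/c: p = 5103 eV/c ≈ 5100 eV/c.

5100 eV/c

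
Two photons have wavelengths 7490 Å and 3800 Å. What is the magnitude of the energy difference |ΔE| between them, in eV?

Using E = hc/λ: E₁ = 2.652 × 10^-19 J, E₂ = 5.227 × 10^-19 J.
|ΔE| = |2.652 × 10^-19 − 5.227 × 10^-19| = 2.58 × 10^-19 J = 1.61 eV.

1.61 eV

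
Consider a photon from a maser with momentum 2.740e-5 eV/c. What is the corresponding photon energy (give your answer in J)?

Convert to SI: p = 2.740e-5 eV/c = 1.4643e-32 kg·m/s.
For a photon E = pc, so E = 4.390e-24 J.
So E ≈ 4.39e-24 J.

4.39e-24 J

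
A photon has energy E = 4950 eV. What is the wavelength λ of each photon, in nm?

Use h = 6.62607015 × 10^-34 J·s, c = 2.99792458 × 10^8 m/s, 1 eV = 1.602176634 × 10^-19 J.
In SI units: E = 4950 eV = 7.9308 × 10^-16 J.
Since λ = hc/E for a photon, λ = 2.505 × 10^-10 m.
Converting to nm: λ = 0.2505 nm ≈ 0.250 nm.

0.250 nm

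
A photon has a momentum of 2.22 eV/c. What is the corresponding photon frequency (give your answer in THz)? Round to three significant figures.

Convert to SI: p = 2.22 eV/c = 1.1864 × 10^-27 kg·m/s.
For a photon f = pc/h, so f = 5.368 × 10^14 Hz.
Converting to THz: f = 536.8 THz ≈ 537 THz.

537 THz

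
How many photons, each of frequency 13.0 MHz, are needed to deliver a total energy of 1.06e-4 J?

1.23e22 photons

Per-photon energy: E = 8.614e-27 J (from frequency = 13.0 MHz).
N = E_total / E_photon = 1.06e-4 J / 8.614e-27 J = 1.23e22.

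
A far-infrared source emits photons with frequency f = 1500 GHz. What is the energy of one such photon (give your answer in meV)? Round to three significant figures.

6.20 meV

(h = 6.62607015e-34 J·s, 1 eV = 1.602176634e-19 J.)
Convert to SI: f = 1500 GHz = 1.5e12 Hz.
For a photon E = hf, so E = 9.939e-22 J.
Converting to meV: E = 6.204 meV ≈ 6.20 meV.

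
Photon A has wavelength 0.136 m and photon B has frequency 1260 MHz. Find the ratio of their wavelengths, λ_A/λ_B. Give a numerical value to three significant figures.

λ_A = 0.1360 m (from wavelength = 0.136 m, via λ given directly).
λ_B = 0.2379 m (from frequency = 1260 MHz, via λ = c/f).
Ratio = 0.1360 / 0.2379 = 0.572.

0.572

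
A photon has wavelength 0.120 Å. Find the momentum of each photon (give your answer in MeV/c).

0.103 MeV/c

Take h = 6.62607015e-34 J·s, c = 2.99792458e8 m/s, 1 eV = 1.602176634e-19 J.
Convert to SI: λ = 0.120 Å = 1.20e-11 m.
Since p = h/λ for a photon, p = 5.522e-23 kg·m/s.
Converting to MeV/c: p = 0.1033 MeV/c ≈ 0.103 MeV/c.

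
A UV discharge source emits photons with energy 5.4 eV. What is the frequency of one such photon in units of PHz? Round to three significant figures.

1.31 PHz

First convert: E = 5.4 eV = 8.6518·10^-19 J.
For a photon f = E/h, so f = 1.306·10^15 Hz.
Converting to PHz: f = 1.306 PHz ≈ 1.31 PHz.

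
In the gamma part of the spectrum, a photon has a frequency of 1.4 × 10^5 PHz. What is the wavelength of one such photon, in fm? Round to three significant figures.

2140 fm

Take c = 2.99792458 × 10^8 m/s.
First convert: f = 1.4 × 10^5 PHz = 1.4 × 10^20 Hz.
For a photon λ = c/f, so λ = 2.141 × 10^-12 m.
Converting to fm: λ = 2141 fm ≈ 2140 fm.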